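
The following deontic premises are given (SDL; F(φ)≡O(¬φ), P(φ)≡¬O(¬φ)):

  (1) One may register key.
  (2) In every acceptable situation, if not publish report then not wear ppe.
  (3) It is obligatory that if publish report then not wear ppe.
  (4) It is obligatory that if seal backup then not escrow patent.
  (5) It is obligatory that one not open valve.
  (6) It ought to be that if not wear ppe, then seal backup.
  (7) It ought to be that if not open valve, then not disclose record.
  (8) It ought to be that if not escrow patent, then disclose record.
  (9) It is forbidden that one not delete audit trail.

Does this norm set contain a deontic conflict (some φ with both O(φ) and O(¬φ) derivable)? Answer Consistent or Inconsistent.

Inconsistent

By case analysis on publish_report: premise 3 gives O(publish_report → ¬wear_ppe) and premise 2 gives O(¬publish_report → ¬wear_ppe), so O(¬wear_ppe) either way.
From O(¬wear_ppe) and premise 6, O(¬wear_ppe → seal_backup), we obtain O(seal_backup).
From O(seal_backup) and premise 4, O(seal_backup → ¬escrow_patent), we obtain O(¬escrow_patent).
With premise 8, O(¬escrow_patent → disclose_record), the K-axiom yields O(disclose_record).
The contrapositive of premise 7 (O(¬open_valve → ¬disclose_record)) is O(disclose_record → open_valve), and O(disclose_record) is already established, so O(open_valve).
However, premise 5 gives O(¬open_valve).
We now have both O(open_valve) and O(¬open_valve) — open_valve is simultaneously obligatory and forbidden, violating the D-axiom.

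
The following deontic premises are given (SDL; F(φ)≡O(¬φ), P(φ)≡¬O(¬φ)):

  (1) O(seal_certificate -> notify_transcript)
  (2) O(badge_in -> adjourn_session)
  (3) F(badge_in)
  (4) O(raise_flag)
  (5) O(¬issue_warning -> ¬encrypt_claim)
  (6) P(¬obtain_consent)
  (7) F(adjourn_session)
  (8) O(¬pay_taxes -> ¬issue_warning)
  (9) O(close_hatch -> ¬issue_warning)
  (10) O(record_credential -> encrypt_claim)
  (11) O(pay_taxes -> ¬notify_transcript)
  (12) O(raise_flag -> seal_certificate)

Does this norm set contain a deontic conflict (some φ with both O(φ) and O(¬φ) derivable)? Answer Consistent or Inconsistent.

Consistent

Premise 2 is O(badge_in -> adjourn_session), but O(badge_in) is not derivable from the premises, so it does not yield O(adjourn_session).
So O(adjourn_session) is not derivable, and the apparent clash with O(¬adjourn_session) does not arise.
A world satisfying every obligation exists (e.g. adjourn_session=false, badge_in=false, close_hatch=false, encrypt_claim=false, issue_warning=false, notify_transcript=true, obtain_consent=false, pay_taxes=false, raise_flag=true, record_credential=false, seal_certificate=true); no atom is both obligatory and forbidden, so the set is consistent.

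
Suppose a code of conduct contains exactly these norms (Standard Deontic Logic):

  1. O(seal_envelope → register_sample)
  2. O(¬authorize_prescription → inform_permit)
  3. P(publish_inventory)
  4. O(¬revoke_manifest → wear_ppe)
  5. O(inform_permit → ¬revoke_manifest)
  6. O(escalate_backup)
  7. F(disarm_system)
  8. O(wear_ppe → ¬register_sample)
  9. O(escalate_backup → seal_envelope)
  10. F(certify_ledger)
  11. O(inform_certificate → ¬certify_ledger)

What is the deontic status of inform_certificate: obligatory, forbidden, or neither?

Neither

Premise 11 is O(inform_certificate → ¬certify_ledger); even if O(¬certify_ledger) held, inferring O(inform_certificate) would be affirming the consequent — invalid.
No premise or chain of K-axiom applications forces O(inform_certificate), and none forces O(¬inform_certificate). So inform_certificate is neither obligatory nor forbidden under these norms.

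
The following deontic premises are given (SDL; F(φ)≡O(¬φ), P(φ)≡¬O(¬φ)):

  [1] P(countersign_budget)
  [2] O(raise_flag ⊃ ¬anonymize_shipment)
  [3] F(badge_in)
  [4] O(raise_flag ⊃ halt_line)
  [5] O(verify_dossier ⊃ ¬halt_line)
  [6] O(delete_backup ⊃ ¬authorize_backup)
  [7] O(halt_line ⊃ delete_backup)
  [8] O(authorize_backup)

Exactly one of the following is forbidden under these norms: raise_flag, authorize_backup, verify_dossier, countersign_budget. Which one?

From premise 8 we have O(authorize_backup).
Premise 6 is O(delete_backup ⊃ ¬authorize_backup); contrapositively O(authorize_backup ⊃ ¬delete_backup). Since O(authorize_backup) holds, K gives O(¬delete_backup).
The contrapositive of premise 7 (O(halt_line ⊃ delete_backup)) is O(¬delete_backup ⊃ ¬halt_line), and O(¬delete_backup) is already established, so O(¬halt_line).
The contrapositive of premise 4 (O(raise_flag ⊃ halt_line)) is O(¬halt_line ⊃ ¬raise_flag), and O(¬halt_line) is already established, so O(¬raise_flag).
So O(¬raise_flag) holds, i.e. raise_flag is forbidden. None of the other listed options is forbidden under the premises.

raise_flag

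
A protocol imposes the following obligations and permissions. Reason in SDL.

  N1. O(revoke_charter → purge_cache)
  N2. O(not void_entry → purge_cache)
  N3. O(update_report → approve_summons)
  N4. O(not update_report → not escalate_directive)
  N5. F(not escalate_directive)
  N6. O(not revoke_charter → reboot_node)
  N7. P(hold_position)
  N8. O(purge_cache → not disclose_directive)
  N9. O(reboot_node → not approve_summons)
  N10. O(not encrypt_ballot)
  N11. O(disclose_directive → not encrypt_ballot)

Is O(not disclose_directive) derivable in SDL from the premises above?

Yes

Premise 5 is F(not escalate_directive), i.e. O(escalate_directive).
Premise 4, O(not update_report → not escalate_directive), contraposes to O(escalate_directive → update_report); with O(escalate_directive) we get O(update_report).
From O(update_report) and premise 3, O(update_report → approve_summons), we obtain O(approve_summons).
The contrapositive of premise 9 (O(reboot_node → not approve_summons)) is O(approve_summons → not reboot_node), and O(approve_summons) is already established, so O(not reboot_node).
Premise 6 is O(not revoke_charter → reboot_node); contrapositively O(not reboot_node → revoke_charter). Since O(not reboot_node) holds, K gives O(revoke_charter).
Premise 1 is O(revoke_charter → purge_cache); since O(revoke_charter), deontic closure gives O(purge_cache).
From O(purge_cache) and premise 8, O(purge_cache → not disclose_directive), we obtain O(not disclose_directive).
Premises 2, 7, 10, 11 do not contribute to this derivation.
So O(not disclose_directive) follows.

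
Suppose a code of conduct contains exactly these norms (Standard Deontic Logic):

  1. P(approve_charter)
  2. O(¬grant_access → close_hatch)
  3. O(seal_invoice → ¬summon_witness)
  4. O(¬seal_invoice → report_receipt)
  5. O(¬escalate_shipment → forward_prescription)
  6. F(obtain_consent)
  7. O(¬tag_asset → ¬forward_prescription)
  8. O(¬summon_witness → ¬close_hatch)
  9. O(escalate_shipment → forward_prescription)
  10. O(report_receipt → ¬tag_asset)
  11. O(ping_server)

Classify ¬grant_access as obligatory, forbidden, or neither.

Premises 9 and 5 cover both cases: O(escalate_shipment → forward_prescription) and O(¬escalate_shipment → forward_prescription). Since escalate_shipment ∨ ¬escalate_shipment is a tautology, O(forward_prescription) follows.
Premise 7, O(¬tag_asset → ¬forward_prescription), contraposes to O(forward_prescription → tag_asset); with O(forward_prescription) we get O(tag_asset).
The contrapositive of premise 10 (O(report_receipt → ¬tag_asset)) is O(tag_asset → ¬report_receipt), and O(tag_asset) is already established, so O(¬report_receipt).
The contrapositive of premise 4 (O(¬seal_invoice → report_receipt)) is O(¬report_receipt → seal_invoice), and O(¬report_receipt) is already established, so O(seal_invoice).
From O(seal_invoice) and premise 3, O(seal_invoice → ¬summon_witness), we obtain O(¬summon_witness).
Premise 8 is O(¬summon_witness → ¬close_hatch); since O(¬summon_witness), deontic closure gives O(¬close_hatch).
Premise 2, O(¬grant_access → close_hatch), contraposes to O(¬close_hatch → grant_access); with O(¬close_hatch) we get O(grant_access).
Premises 1, 6, 11 do not contribute to this derivation.
Thus O(grant_access), which is F(¬grant_access): ¬grant_access is forbidden.

Forbidden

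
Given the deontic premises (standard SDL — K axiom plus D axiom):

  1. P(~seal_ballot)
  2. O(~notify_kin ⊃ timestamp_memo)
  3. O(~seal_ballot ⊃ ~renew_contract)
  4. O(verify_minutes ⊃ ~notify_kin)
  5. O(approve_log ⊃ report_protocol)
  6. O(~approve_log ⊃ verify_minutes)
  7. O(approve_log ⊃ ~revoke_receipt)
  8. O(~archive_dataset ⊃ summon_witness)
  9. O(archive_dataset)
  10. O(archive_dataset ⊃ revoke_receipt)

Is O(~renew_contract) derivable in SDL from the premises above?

No

Premise 3 is O(~seal_ballot ⊃ ~renew_contract), but O(~seal_ballot) is not derivable from the premises (the permission P(~seal_ballot) asserts only ~O(seal_ballot), not O(~seal_ballot)), so it does not yield O(~renew_contract).
No other premise forces O(~renew_contract). An ideal world satisfying every premise can still have ~renew_contract false, so O(~renew_contract) is not derivable.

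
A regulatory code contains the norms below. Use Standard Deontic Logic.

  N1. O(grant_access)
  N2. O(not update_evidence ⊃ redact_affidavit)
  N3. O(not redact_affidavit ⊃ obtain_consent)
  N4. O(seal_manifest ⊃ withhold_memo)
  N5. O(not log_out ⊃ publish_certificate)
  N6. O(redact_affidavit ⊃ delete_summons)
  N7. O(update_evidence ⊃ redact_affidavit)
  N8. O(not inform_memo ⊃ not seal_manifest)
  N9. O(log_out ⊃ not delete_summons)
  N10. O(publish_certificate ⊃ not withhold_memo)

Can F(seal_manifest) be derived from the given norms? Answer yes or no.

Yes

Premises 7 and 2 are O(update_evidence ⊃ redact_affidavit) and O(not update_evidence ⊃ redact_affidavit); every ideal world satisfies update_evidence or not update_evidence, so in either case redact_affidavit holds — hence O(redact_affidavit).
With premise 6, O(redact_affidavit ⊃ delete_summons), the K-axiom yields O(delete_summons).
The contrapositive of premise 9 (O(log_out ⊃ not delete_summons)) is O(delete_summons ⊃ not log_out), and O(delete_summons) is already established, so O(not log_out).
Applying K to premise 5 (O(not log_out ⊃ publish_certificate)) and O(not log_out) yields O(publish_certificate).
Premise 10 is O(publish_certificate ⊃ not withhold_memo); since O(publish_certificate), deontic closure gives O(not withhold_memo).
The contrapositive of premise 4 (O(seal_manifest ⊃ withhold_memo)) is O(not withhold_memo ⊃ not seal_manifest), and O(not withhold_memo) is already established, so O(not seal_manifest).
Premises 1, 3, 8 do not contribute to this derivation.
So O(not seal_manifest) holds, i.e. F(seal_manifest). The claim follows.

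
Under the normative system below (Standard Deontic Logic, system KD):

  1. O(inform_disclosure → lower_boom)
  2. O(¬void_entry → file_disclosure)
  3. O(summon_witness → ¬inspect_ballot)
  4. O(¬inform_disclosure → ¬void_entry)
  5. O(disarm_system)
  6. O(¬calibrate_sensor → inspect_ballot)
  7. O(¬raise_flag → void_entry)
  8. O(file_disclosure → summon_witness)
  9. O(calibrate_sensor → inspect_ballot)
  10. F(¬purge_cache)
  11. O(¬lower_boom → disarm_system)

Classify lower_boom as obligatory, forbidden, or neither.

Obligatory

Premises 6 and 9 are O(¬calibrate_sensor → inspect_ballot) and O(calibrate_sensor → inspect_ballot); every ideal world satisfies ¬calibrate_sensor or calibrate_sensor, so in either case inspect_ballot holds — hence O(inspect_ballot).
Premise 3, O(summon_witness → ¬inspect_ballot), contraposes to O(inspect_ballot → ¬summon_witness); with O(inspect_ballot) we get O(¬summon_witness).
Premise 8 is O(file_disclosure → summon_witness); contrapositively O(¬summon_witness → ¬file_disclosure). Since O(¬summon_witness) holds, K gives O(¬file_disclosure).
The contrapositive of premise 2 (O(¬void_entry → file_disclosure)) is O(¬file_disclosure → void_entry), and O(¬file_disclosure) is already established, so O(void_entry).
The contrapositive of premise 4 (O(¬inform_disclosure → ¬void_entry)) is O(void_entry → inform_disclosure), and O(void_entry) is already established, so O(inform_disclosure).
Applying K to premise 1 (O(inform_disclosure → lower_boom)) and O(inform_disclosure) yields O(lower_boom).
Premises 5, 7, 10, 11 do not contribute to this derivation.
Hence lower_boom is obligatory.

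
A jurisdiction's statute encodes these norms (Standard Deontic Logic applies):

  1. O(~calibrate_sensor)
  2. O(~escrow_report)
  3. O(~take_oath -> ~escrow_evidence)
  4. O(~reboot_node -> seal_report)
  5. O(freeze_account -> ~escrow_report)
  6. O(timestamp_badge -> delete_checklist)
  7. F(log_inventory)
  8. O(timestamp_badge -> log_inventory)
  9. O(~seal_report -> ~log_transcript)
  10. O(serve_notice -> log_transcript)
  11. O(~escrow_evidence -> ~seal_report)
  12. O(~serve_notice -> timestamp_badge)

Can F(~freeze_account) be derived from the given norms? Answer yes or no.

No

Premise 5 is O(freeze_account -> ~escrow_report); even if O(~escrow_report) held, inferring O(freeze_account) would be affirming the consequent — invalid.
No other premise forces O(freeze_account). An ideal world satisfying every premise can still have ~freeze_account true, so F(~freeze_account) is not derivable.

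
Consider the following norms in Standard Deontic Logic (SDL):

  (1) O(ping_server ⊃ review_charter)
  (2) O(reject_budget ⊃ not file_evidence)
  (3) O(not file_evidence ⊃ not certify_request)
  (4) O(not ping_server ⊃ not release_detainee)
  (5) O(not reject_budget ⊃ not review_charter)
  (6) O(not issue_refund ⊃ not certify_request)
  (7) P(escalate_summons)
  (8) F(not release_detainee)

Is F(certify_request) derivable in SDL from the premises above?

F(not release_detainee) at premise 8 means O(release_detainee).
Premise 4 is O(not ping_server ⊃ not release_detainee); contrapositively O(release_detainee ⊃ ping_server). Since O(release_detainee) holds, K gives O(ping_server).
With premise 1, O(ping_server ⊃ review_charter), the K-axiom yields O(review_charter).
Premise 5 is O(not reject_budget ⊃ not review_charter); contrapositively O(review_charter ⊃ reject_budget). Since O(review_charter) holds, K gives O(reject_budget).
Applying K to premise 2 (O(reject_budget ⊃ not file_evidence)) and O(reject_budget) yields O(not file_evidence).
Applying K to premise 3 (O(not file_evidence ⊃ not certify_request)) and O(not file_evidence) yields O(not certify_request).
Premises 6, 7 do not contribute to this derivation.
So O(not certify_request) holds, i.e. F(certify_request). The claim follows.

Yes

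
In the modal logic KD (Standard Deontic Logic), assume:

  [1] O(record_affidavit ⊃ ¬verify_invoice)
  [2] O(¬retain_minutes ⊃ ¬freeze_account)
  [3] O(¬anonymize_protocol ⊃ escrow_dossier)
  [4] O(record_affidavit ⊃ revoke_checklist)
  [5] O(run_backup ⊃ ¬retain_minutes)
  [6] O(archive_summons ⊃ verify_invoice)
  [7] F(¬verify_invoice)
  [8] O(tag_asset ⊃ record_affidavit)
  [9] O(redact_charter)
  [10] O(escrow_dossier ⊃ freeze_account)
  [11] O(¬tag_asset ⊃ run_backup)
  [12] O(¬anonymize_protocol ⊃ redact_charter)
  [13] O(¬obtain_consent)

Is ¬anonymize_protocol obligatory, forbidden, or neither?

Premise 7 is F(¬verify_invoice), i.e. O(verify_invoice).
Premise 1, O(record_affidavit ⊃ ¬verify_invoice), contraposes to O(verify_invoice ⊃ ¬record_affidavit); with O(verify_invoice) we get O(¬record_affidavit).
Premise 8 is O(tag_asset ⊃ record_affidavit); contrapositively O(¬record_affidavit ⊃ ¬tag_asset). Since O(¬record_affidavit) holds, K gives O(¬tag_asset).
Premise 11 is O(¬tag_asset ⊃ run_backup); since O(¬tag_asset), deontic closure gives O(run_backup).
With premise 5, O(run_backup ⊃ ¬retain_minutes), the K-axiom yields O(¬retain_minutes).
Premise 2 is O(¬retain_minutes ⊃ ¬freeze_account); since O(¬retain_minutes), deontic closure gives O(¬freeze_account).
The contrapositive of premise 10 (O(escrow_dossier ⊃ freeze_account)) is O(¬freeze_account ⊃ ¬escrow_dossier), and O(¬freeze_account) is already established, so O(¬escrow_dossier).
The contrapositive of premise 3 (O(¬anonymize_protocol ⊃ escrow_dossier)) is O(¬escrow_dossier ⊃ anonymize_protocol), and O(¬escrow_dossier) is already established, so O(anonymize_protocol).
Premises 4, 6, 9, 12, 13 do not contribute to this derivation.
Thus O(anonymize_protocol), which is F(¬anonymize_protocol): ¬anonymize_protocol is forbidden.

Forbidden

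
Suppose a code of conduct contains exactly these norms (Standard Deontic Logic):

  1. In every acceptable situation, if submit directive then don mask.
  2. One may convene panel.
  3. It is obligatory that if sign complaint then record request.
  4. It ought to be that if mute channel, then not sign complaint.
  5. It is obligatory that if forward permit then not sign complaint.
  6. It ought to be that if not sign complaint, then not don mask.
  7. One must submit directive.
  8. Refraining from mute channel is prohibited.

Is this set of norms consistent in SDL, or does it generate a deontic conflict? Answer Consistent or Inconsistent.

Inconsistent

Premise 8, F(¬mute_channel), is equivalent to O(mute_channel).
With premise 4, O(mute_channel → ¬sign_complaint), the K-axiom yields O(¬sign_complaint).
Applying K to premise 6 (O(¬sign_complaint → ¬don_mask)) and O(¬sign_complaint) yields O(¬don_mask).
Premise 1, O(submit_directive → don_mask), contraposes to O(¬don_mask → ¬submit_directive); with O(¬don_mask) we get O(¬submit_directive).
Yet premise 7 states O(submit_directive).
We now have both O(¬submit_directive) and O(submit_directive) — submit_directive is simultaneously obligatory and forbidden, violating the D-axiom.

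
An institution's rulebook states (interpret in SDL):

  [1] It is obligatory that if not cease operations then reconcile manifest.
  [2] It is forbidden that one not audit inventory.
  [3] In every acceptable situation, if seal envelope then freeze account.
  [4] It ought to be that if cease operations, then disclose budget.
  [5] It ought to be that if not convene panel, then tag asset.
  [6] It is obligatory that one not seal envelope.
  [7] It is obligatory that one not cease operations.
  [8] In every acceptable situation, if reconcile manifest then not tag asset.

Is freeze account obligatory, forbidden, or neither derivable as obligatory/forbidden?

Premise 3 is O(seal_envelope → freeze_account), but O(seal_envelope) is not derivable from the premises, so it does not yield O(freeze_account).
No premise or chain of K-axiom applications forces O(freeze_account), and none forces O(¬freeze_account). So freeze_account is neither obligatory nor forbidden under these norms.

Neither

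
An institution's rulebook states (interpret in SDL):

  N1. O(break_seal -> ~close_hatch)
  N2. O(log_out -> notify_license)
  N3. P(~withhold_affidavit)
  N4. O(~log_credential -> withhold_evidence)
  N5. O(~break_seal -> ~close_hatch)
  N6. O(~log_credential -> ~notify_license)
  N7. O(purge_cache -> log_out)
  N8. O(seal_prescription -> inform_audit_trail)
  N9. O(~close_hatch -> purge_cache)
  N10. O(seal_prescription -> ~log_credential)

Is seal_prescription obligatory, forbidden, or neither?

Premises 5 and 1 cover both cases: O(~break_seal -> ~close_hatch) and O(break_seal -> ~close_hatch). Since ~break_seal ∨ break_seal is a tautology, O(~close_hatch) follows.
With premise 9, O(~close_hatch -> purge_cache), the K-axiom yields O(purge_cache).
Applying K to premise 7 (O(purge_cache -> log_out)) and O(purge_cache) yields O(log_out).
With premise 2, O(log_out -> notify_license), the K-axiom yields O(notify_license).
Premise 6, O(~log_credential -> ~notify_license), contraposes to O(notify_license -> log_credential); with O(notify_license) we get O(log_credential).
Premise 10, O(seal_prescription -> ~log_credential), contraposes to O(log_credential -> ~seal_prescription); with O(log_credential) we get O(~seal_prescription).
Premises 3, 4, 8 do not contribute to this derivation.
Thus O(~seal_prescription), which is F(seal_prescription): seal_prescription is forbidden.

Forbidden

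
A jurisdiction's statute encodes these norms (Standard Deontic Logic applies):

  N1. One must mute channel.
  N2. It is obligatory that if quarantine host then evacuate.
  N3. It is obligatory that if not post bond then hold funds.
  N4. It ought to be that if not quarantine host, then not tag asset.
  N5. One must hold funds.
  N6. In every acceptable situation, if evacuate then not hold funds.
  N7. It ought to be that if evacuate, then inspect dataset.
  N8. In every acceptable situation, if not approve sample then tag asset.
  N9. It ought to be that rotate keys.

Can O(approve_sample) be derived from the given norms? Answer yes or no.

From premise 5 we have O(hold_funds).
Premise 6 is O(evacuate → ¬hold_funds); contrapositively O(hold_funds → ¬evacuate). Since O(hold_funds) holds, K gives O(¬evacuate).
The contrapositive of premise 2 (O(quarantine_host → evacuate)) is O(¬evacuate → ¬quarantine_host), and O(¬evacuate) is already established, so O(¬quarantine_host).
From O(¬quarantine_host) and premise 4, O(¬quarantine_host → ¬tag_asset), we obtain O(¬tag_asset).
Premise 8, O(¬approve_sample → tag_asset), contraposes to O(¬tag_asset → approve_sample); with O(¬tag_asset) we get O(approve_sample).
Premises 1, 3, 7, 9 do not contribute to this derivation.
So O(approve_sample) follows.

Yes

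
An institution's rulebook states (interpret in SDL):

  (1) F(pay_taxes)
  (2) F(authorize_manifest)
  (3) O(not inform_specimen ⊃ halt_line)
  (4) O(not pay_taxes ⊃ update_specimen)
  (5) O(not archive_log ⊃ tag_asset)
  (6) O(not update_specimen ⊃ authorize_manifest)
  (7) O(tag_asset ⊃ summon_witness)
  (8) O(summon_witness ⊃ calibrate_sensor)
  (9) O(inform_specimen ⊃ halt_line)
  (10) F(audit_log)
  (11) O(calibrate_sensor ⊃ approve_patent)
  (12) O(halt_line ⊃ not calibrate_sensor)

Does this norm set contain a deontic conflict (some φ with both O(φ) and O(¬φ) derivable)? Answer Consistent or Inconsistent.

Consistent

Premise 6 is O(not update_specimen ⊃ authorize_manifest), but O(not update_specimen) is not derivable from the premises, so it does not yield O(authorize_manifest).
So O(authorize_manifest) is not derivable, and the apparent clash with O(not authorize_manifest) does not arise.
A world satisfying every obligation exists (e.g. approve_patent=false, archive_log=true, audit_log=false, authorize_manifest=false, calibrate_sensor=false, halt_line=true, inform_specimen=false, pay_taxes=false, summon_witness=false, tag_asset=false, update_specimen=true); no atom is both obligatory and forbidden, so the set is consistent.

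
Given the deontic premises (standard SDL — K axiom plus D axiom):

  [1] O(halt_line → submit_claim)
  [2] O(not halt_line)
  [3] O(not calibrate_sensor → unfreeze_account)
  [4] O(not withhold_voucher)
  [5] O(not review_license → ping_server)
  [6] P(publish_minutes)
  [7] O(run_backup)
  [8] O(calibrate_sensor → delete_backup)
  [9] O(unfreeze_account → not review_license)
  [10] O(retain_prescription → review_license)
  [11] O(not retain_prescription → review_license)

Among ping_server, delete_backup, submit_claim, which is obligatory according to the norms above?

By case analysis on retain_prescription: premise 10 gives O(retain_prescription → review_license) and premise 11 gives O(not retain_prescription → review_license), so O(review_license) either way.
Premise 9 is O(unfreeze_account → not review_license); contrapositively O(review_license → not unfreeze_account). Since O(review_license) holds, K gives O(not unfreeze_account).
The contrapositive of premise 3 (O(not calibrate_sensor → unfreeze_account)) is O(not unfreeze_account → calibrate_sensor), and O(not unfreeze_account) is already established, so O(calibrate_sensor).
Applying K to premise 8 (O(calibrate_sensor → delete_backup)) and O(calibrate_sensor) yields O(delete_backup).
So O(delete_backup) holds — delete_backup is obligatory. None of the other listed options is made obligatory by any chain of premises.

delete_backup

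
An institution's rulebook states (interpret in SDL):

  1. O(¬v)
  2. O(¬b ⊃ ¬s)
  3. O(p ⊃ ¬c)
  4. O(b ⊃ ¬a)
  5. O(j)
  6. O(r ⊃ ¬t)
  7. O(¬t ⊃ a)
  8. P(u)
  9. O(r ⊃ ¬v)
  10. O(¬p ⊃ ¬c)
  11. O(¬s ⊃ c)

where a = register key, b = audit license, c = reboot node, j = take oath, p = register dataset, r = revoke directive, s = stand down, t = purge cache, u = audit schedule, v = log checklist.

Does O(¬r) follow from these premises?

Premises 10 and 3 cover both cases: O(¬p ⊃ ¬c) and O(p ⊃ ¬c). Since ¬p ∨ p is a tautology, O(¬c) follows.
Premise 11, O(¬s ⊃ c), contraposes to O(¬c ⊃ s); with O(¬c) we get O(s).
Premise 2, O(¬b ⊃ ¬s), contraposes to O(s ⊃ b); with O(s) we get O(b).
Applying K to premise 4 (O(b ⊃ ¬a)) and O(b) yields O(¬a).
Premise 7, O(¬t ⊃ a), contraposes to O(¬a ⊃ t); with O(¬a) we get O(t).
The contrapositive of premise 6 (O(r ⊃ ¬t)) is O(t ⊃ ¬r), and O(t) is already established, so O(¬r).
Premises 1, 5, 8, 9 do not contribute to this derivation.
So O(¬r) follows.

Yes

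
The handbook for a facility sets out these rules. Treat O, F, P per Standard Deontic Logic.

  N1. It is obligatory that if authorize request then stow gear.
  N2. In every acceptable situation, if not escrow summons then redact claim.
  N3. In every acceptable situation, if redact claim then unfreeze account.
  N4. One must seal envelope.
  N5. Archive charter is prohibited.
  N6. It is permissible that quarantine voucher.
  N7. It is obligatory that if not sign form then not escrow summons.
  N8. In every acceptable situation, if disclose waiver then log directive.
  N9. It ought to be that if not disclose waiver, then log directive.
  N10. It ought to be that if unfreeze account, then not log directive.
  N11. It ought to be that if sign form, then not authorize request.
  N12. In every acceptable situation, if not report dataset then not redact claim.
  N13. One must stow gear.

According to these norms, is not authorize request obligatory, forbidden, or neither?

By case analysis on disclose_waiver: premise 8 gives O(disclose_waiver → log_directive) and premise 9 gives O(¬disclose_waiver → log_directive), so O(log_directive) either way.
Premise 10, O(unfreeze_account → ¬log_directive), contraposes to O(log_directive → ¬unfreeze_account); with O(log_directive) we get O(¬unfreeze_account).
The contrapositive of premise 3 (O(redact_claim → unfreeze_account)) is O(¬unfreeze_account → ¬redact_claim), and O(¬unfreeze_account) is already established, so O(¬redact_claim).
Premise 2, O(¬escrow_summons → redact_claim), contraposes to O(¬redact_claim → escrow_summons); with O(¬redact_claim) we get O(escrow_summons).
The contrapositive of premise 7 (O(¬sign_form → ¬escrow_summons)) is O(escrow_summons → sign_form), and O(escrow_summons) is already established, so O(sign_form).
Applying K to premise 11 (O(sign_form → ¬authorize_request)) and O(sign_form) yields O(¬authorize_request).
Premises 1, 4, 5, 6, 12, 13 do not contribute to this derivation.
Hence ¬authorize_request is obligatory.

Obligatory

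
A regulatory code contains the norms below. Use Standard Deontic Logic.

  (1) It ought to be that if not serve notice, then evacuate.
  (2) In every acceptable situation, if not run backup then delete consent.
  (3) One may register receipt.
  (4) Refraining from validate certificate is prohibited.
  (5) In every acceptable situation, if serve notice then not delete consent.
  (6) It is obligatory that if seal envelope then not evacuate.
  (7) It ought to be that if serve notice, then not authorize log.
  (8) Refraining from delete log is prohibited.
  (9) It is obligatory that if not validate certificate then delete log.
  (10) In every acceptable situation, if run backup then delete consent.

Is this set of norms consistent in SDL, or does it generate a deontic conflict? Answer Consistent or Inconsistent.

Consistent

Premise 9 is O(¬validate_certificate → delete_log); even if O(delete_log) held, inferring O(¬validate_certificate) would be affirming the consequent — invalid.
So O(¬validate_certificate) is not derivable, and the apparent clash with O(validate_certificate) does not arise.
A world satisfying every obligation exists (e.g. authorize_log=false, delete_consent=true, delete_log=true, evacuate=true, register_receipt=false, run_backup=false, seal_envelope=false, serve_notice=false, validate_certificate=true); no atom is both obligatory and forbidden, so the set is consistent.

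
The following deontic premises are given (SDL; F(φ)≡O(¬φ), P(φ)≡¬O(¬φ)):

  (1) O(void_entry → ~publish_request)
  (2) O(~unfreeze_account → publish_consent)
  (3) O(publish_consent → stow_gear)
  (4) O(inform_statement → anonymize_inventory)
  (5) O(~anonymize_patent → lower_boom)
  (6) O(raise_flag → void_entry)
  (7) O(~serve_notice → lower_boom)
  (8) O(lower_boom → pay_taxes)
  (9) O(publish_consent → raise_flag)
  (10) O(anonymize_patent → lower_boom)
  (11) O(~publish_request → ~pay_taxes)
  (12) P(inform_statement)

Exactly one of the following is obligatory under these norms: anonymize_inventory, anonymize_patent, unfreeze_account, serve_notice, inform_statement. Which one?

By case analysis on anonymize_patent: premise 10 gives O(anonymize_patent → lower_boom) and premise 5 gives O(~anonymize_patent → lower_boom), so O(lower_boom) either way.
With premise 8, O(lower_boom → pay_taxes), the K-axiom yields O(pay_taxes).
Premise 11, O(~publish_request → ~pay_taxes), contraposes to O(pay_taxes → publish_request); with O(pay_taxes) we get O(publish_request).
The contrapositive of premise 1 (O(void_entry → ~publish_request)) is O(publish_request → ~void_entry), and O(publish_request) is already established, so O(~void_entry).
The contrapositive of premise 6 (O(raise_flag → void_entry)) is O(~void_entry → ~raise_flag), and O(~void_entry) is already established, so O(~raise_flag).
The contrapositive of premise 9 (O(publish_consent → raise_flag)) is O(~raise_flag → ~publish_consent), and O(~raise_flag) is already established, so O(~publish_consent).
Premise 2 is O(~unfreeze_account → publish_consent); contrapositively O(~publish_consent → unfreeze_account). Since O(~publish_consent) holds, K gives O(unfreeze_account).
So O(unfreeze_account) holds — unfreeze_account is obligatory. None of the other listed options is made obligatory by any chain of premises.

unfreeze_account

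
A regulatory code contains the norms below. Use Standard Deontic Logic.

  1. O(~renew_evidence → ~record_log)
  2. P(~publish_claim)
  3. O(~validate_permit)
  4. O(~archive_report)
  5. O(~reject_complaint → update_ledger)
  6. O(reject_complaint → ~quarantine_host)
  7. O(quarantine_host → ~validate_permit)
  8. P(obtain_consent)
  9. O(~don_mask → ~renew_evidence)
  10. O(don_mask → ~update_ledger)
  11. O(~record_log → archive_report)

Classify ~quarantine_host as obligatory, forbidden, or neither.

Obligatory

From premise 4 we have O(~archive_report).
The contrapositive of premise 11 (O(~record_log → archive_report)) is O(~archive_report → record_log), and O(~archive_report) is already established, so O(record_log).
Premise 1, O(~renew_evidence → ~record_log), contraposes to O(record_log → renew_evidence); with O(record_log) we get O(renew_evidence).
The contrapositive of premise 9 (O(~don_mask → ~renew_evidence)) is O(renew_evidence → don_mask), and O(renew_evidence) is already established, so O(don_mask).
Premise 10 is O(don_mask → ~update_ledger); since O(don_mask), deontic closure gives O(~update_ledger).
The contrapositive of premise 5 (O(~reject_complaint → update_ledger)) is O(~update_ledger → reject_complaint), and O(~update_ledger) is already established, so O(reject_complaint).
Premise 6 is O(reject_complaint → ~quarantine_host); since O(reject_complaint), deontic closure gives O(~quarantine_host).
Premises 2, 3, 7, 8 do not contribute to this derivation.
Hence ~quarantine_host is obligatory.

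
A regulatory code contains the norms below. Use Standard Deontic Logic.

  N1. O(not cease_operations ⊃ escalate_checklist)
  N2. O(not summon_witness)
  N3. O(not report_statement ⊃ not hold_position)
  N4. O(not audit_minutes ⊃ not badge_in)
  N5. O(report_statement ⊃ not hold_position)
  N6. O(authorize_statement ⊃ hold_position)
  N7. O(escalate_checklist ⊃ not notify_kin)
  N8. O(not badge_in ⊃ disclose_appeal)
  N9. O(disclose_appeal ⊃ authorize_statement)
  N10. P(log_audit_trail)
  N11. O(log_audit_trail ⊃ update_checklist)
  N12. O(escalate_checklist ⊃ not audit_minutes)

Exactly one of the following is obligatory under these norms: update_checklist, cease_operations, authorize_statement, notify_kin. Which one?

cease_operations

Premises 3 and 5 are O(not report_statement ⊃ not hold_position) and O(report_statement ⊃ not hold_position); every ideal world satisfies not report_statement or report_statement, so in either case not hold_position holds — hence O(not hold_position).
Premise 6 is O(authorize_statement ⊃ hold_position); contrapositively O(not hold_position ⊃ not authorize_statement). Since O(not hold_position) holds, K gives O(not authorize_statement).
Premise 9, O(disclose_appeal ⊃ authorize_statement), contraposes to O(not authorize_statement ⊃ not disclose_appeal); with O(not authorize_statement) we get O(not disclose_appeal).
Premise 8 is O(not badge_in ⊃ disclose_appeal); contrapositively O(not disclose_appeal ⊃ badge_in). Since O(not disclose_appeal) holds, K gives O(badge_in).
Premise 4 is O(not audit_minutes ⊃ not badge_in); contrapositively O(badge_in ⊃ audit_minutes). Since O(badge_in) holds, K gives O(audit_minutes).
Premise 12, O(escalate_checklist ⊃ not audit_minutes), contraposes to O(audit_minutes ⊃ not escalate_checklist); with O(audit_minutes) we get O(not escalate_checklist).
The contrapositive of premise 1 (O(not cease_operations ⊃ escalate_checklist)) is O(not escalate_checklist ⊃ cease_operations), and O(not escalate_checklist) is already established, so O(cease_operations).
So O(cease_operations) holds — cease_operations is obligatory. None of the other listed options is made obligatory by any chain of premises.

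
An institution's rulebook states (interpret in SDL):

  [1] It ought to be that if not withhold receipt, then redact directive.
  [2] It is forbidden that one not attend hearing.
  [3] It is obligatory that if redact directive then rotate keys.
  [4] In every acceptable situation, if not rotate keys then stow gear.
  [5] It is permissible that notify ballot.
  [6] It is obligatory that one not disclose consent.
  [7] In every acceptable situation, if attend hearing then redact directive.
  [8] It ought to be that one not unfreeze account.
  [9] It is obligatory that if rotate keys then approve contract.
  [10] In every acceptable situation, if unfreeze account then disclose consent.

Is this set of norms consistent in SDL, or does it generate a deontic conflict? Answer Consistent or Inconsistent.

Premise 10 is O(unfreeze_account → disclose_consent), but O(unfreeze_account) is not derivable from the premises, so it does not yield O(disclose_consent).
So O(disclose_consent) is not derivable, and the apparent clash with O(¬disclose_consent) does not arise.
A world satisfying every obligation exists (e.g. approve_contract=true, attend_hearing=true, disclose_consent=false, notify_ballot=false, redact_directive=true, rotate_keys=true, stow_gear=false, unfreeze_account=false, withhold_receipt=false); no atom is both obligatory and forbidden, so the set is consistent.

Consistent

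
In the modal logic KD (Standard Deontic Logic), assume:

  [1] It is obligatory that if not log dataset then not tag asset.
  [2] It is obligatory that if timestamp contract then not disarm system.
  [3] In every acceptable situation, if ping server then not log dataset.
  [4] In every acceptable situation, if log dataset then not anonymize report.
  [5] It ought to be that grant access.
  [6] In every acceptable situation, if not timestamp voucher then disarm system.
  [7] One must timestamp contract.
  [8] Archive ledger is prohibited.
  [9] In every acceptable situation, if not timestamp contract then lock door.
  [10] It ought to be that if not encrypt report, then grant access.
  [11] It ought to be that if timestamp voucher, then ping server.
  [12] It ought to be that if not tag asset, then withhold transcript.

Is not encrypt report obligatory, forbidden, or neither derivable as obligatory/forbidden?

Neither

Premise 10 is O(¬encrypt_report → grant_access); even if O(grant_access) held, inferring O(¬encrypt_report) would be affirming the consequent — invalid.
No premise or chain of K-axiom applications forces O(¬encrypt_report), and none forces O(encrypt_report). So ¬encrypt_report is neither obligatory nor forbidden under these norms.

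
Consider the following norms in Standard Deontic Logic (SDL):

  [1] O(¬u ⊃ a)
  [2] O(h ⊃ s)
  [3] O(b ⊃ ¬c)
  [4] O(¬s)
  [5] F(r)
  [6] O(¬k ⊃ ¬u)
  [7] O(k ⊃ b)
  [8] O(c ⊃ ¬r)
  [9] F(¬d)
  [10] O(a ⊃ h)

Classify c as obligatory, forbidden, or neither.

Forbidden

Premise 4 gives O(¬s).
The contrapositive of premise 2 (O(h ⊃ s)) is O(¬s ⊃ ¬h), and O(¬s) is already established, so O(¬h).
Premise 10, O(a ⊃ h), contraposes to O(¬h ⊃ ¬a); with O(¬h) we get O(¬a).
Premise 1, O(¬u ⊃ a), contraposes to O(¬a ⊃ u); with O(¬a) we get O(u).
The contrapositive of premise 6 (O(¬k ⊃ ¬u)) is O(u ⊃ k), and O(u) is already established, so O(k).
Applying K to premise 7 (O(k ⊃ b)) and O(k) yields O(b).
With premise 3, O(b ⊃ ¬c), the K-axiom yields O(¬c).
Premises 5, 8, 9 do not contribute to this derivation.
Thus O(¬c), which is F(c): c is forbidden.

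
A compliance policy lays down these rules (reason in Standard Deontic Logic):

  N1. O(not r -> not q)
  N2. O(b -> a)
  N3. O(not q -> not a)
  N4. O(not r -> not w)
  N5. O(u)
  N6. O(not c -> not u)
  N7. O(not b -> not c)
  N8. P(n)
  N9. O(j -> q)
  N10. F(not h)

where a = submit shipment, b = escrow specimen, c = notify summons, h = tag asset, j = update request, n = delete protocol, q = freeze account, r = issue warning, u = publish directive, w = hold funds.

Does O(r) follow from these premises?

Yes

From premise 5 we have O(u).
Premise 6, O(not c -> not u), contraposes to O(u -> c); with O(u) we get O(c).
Premise 7, O(not b -> not c), contraposes to O(c -> b); with O(c) we get O(b).
From O(b) and premise 2, O(b -> a), we obtain O(a).
Premise 3 is O(not q -> not a); contrapositively O(a -> q). Since O(a) holds, K gives O(q).
Premise 1 is O(not r -> not q); contrapositively O(q -> r). Since O(q) holds, K gives O(r).
Premises 4, 8, 9, 10 do not contribute to this derivation.
So O(r) follows.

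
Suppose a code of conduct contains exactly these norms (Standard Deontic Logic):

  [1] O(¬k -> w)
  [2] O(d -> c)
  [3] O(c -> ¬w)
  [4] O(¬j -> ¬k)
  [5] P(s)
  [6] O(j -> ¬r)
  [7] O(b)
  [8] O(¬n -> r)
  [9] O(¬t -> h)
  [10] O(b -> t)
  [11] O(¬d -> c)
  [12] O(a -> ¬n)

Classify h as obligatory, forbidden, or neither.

Premise 9 is O(¬t -> h), but O(¬t) is not derivable from the premises, so it does not yield O(h).
No premise or chain of K-axiom applications forces O(h), and none forces O(¬h). So h is neither obligatory nor forbidden under these norms.

Neither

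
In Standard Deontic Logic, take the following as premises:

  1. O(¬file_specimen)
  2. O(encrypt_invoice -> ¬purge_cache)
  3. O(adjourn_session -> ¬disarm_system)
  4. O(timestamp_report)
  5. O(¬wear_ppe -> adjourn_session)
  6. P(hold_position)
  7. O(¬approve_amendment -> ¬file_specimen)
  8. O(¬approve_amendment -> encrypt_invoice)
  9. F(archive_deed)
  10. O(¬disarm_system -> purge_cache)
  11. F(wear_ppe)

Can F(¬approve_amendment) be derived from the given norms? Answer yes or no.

F(wear_ppe) at premise 11 means O(¬wear_ppe).
With premise 5, O(¬wear_ppe -> adjourn_session), the K-axiom yields O(adjourn_session).
With premise 3, O(adjourn_session -> ¬disarm_system), the K-axiom yields O(¬disarm_system).
Applying K to premise 10 (O(¬disarm_system -> purge_cache)) and O(¬disarm_system) yields O(purge_cache).
Premise 2 is O(encrypt_invoice -> ¬purge_cache); contrapositively O(purge_cache -> ¬encrypt_invoice). Since O(purge_cache) holds, K gives O(¬encrypt_invoice).
Premise 8, O(¬approve_amendment -> encrypt_invoice), contraposes to O(¬encrypt_invoice -> approve_amendment); with O(¬encrypt_invoice) we get O(approve_amendment).
Premises 1, 4, 6, 7, 9 do not contribute to this derivation.
So O(approve_amendment) holds, i.e. F(¬approve_amendment). The claim follows.

Yes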